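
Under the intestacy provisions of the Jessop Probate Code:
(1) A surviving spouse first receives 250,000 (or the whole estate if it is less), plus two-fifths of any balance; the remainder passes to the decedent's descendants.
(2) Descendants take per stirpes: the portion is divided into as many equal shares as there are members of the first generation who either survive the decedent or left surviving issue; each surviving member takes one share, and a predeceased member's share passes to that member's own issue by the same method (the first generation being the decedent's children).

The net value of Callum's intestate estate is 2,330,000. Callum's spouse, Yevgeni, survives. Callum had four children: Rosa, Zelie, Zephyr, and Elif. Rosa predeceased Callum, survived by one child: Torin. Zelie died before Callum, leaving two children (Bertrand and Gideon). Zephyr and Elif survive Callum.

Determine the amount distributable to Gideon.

Gideon receives 156,000.

Yevgeni first takes 250,000, leaving a balance of 2,080,000. Yevgeni then takes two-fifths of the balance (832,000), for a total of 1,082,000. The remaining 1,248,000 passes to the descendants.
The descendants' portion (1,248,000) is divided into 4 shares of 312,000: Zephyr and Elif each take 312,000; Rosa's 312,000 share passes to Rosa's issue; Zelie's 312,000 share passes to Zelie's issue.
Rosa's share (312,000) passes entirely to Torin.
Zelie's share (312,000) is divided into 2 shares of 156,000: Bertrand and Gideon each take 156,000.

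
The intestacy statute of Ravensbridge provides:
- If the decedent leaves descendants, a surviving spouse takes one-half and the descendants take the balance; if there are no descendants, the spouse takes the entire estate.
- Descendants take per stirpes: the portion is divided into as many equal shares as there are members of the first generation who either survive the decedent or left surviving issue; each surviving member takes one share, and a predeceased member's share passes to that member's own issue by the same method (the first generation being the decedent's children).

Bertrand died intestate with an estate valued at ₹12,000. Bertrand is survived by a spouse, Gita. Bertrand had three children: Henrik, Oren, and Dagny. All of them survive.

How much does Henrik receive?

Henrik receives ₹2,000.

Gita takes one-half of ₹12,000 = ₹6,000. The remaining ₹6,000 passes to the descendants.
The descendants' portion (₹6,000) is divided into 3 shares of ₹2,000: Henrik, Oren, and Dagny each take ₹2,000.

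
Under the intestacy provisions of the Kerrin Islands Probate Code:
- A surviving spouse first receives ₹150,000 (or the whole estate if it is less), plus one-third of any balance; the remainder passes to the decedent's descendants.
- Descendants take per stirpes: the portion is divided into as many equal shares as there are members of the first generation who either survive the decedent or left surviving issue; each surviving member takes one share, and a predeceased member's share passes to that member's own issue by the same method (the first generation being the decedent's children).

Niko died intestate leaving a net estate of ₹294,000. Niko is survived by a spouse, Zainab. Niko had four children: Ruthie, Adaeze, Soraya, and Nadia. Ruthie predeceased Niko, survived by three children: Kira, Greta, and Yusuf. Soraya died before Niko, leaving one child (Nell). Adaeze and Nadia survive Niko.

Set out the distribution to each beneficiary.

Zainab: ₹198,000; Kira: ₹8,000; Greta: ₹8,000; Yusuf: ₹8,000; Adaeze: ₹24,000; Nell: ₹24,000; Nadia: ₹24,000

Zainab first takes ₹150,000, leaving a balance of ₹144,000. Zainab then takes one-third of the balance (₹48,000), for a total of ₹198,000. The remaining ₹96,000 passes to the descendants.
The descendants' portion (₹96,000) is divided into 4 shares of ₹24,000: Adaeze and Nadia each take ₹24,000; Ruthie's ₹24,000 share passes to Ruthie's issue; Soraya's ₹24,000 share passes to Soraya's issue.
Ruthie's share (₹24,000) is divided into 3 shares of ₹8,000: Kira, Greta, and Yusuf each take ₹8,000.
Soraya's share (₹24,000) passes entirely to Nell.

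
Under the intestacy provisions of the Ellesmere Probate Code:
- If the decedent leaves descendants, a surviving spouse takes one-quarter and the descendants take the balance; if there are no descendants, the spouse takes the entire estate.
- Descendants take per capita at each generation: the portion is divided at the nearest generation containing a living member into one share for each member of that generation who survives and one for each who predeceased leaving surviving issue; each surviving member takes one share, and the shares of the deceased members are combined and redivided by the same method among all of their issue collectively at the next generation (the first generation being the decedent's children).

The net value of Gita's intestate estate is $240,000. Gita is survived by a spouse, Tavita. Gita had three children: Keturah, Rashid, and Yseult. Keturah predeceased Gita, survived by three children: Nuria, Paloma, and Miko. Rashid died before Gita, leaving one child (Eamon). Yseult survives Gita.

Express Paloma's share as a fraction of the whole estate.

Tavita takes one-quarter of $240,000 = $60,000. The remaining $180,000 passes to the descendants.
The descendants' portion ($180,000) is divided at the children's generation into 3 shares of $60,000. Yseult takes $60,000. The 2 shares of the deceased (Keturah and Rashid) are combined into a pool of $120,000.
That pool ($120,000) is divided at the grandchildren's generation equally among Nuria, Paloma, Miko, and Eamon: $30,000 each.

Paloma receives 1/8 of the estate.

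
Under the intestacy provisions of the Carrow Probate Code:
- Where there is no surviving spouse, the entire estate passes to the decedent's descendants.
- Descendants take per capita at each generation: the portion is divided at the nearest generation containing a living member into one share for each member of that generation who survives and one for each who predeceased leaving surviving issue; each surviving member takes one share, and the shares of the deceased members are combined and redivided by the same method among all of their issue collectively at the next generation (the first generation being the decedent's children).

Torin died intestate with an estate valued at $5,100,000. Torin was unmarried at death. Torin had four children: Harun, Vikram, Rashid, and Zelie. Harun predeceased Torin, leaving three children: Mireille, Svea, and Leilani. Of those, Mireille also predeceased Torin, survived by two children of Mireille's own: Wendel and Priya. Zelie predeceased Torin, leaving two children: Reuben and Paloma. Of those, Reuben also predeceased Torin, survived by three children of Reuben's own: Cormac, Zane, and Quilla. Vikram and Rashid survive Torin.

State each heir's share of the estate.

Wendel: $204,000; Priya: $204,000; Svea: $510,000; Leilani: $510,000; Vikram: $1,275,000; Rashid: $1,275,000; Cormac: $204,000; Zane: $204,000; Quilla: $204,000; Paloma: $510,000

The entire $5,100,000 passes to the descendants.
That amount ($5,100,000) is divided at the children's generation into 4 shares of $1,275,000. Vikram and Rashid each take $1,275,000. The 2 shares of the deceased (Harun and Zelie) are combined into a pool of $2,550,000.
That pool ($2,550,000) is divided at the grandchildren's generation into 5 shares of $510,000. Svea, Leilani, and Paloma each take $510,000. The 2 shares of the deceased (Mireille and Reuben) are combined into a pool of $1,020,000.
That pool ($1,020,000) is divided at the great-grandchildren's generation equally among Wendel, Priya, Cormac, Zane, and Quilla: $204,000 each.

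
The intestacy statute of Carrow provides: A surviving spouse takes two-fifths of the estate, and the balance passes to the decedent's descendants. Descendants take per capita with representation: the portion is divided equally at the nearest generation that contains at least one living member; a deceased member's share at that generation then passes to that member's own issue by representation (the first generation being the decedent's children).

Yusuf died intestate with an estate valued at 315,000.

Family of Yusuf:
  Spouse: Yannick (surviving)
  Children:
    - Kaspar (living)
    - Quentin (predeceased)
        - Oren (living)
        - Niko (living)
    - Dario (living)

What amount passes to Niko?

Niko receives 31,500.

Yannick takes two-fifths of 315,000 = 126,000. The remaining 189,000 passes to the descendants.
The descendants' portion (189,000) is divided into 3 shares of 63,000: Kaspar and Dario each take 63,000; Quentin's 63,000 share passes to Quentin's issue.
Quentin's share (63,000) is divided into 2 shares of 31,500: Oren and Niko each take 31,500.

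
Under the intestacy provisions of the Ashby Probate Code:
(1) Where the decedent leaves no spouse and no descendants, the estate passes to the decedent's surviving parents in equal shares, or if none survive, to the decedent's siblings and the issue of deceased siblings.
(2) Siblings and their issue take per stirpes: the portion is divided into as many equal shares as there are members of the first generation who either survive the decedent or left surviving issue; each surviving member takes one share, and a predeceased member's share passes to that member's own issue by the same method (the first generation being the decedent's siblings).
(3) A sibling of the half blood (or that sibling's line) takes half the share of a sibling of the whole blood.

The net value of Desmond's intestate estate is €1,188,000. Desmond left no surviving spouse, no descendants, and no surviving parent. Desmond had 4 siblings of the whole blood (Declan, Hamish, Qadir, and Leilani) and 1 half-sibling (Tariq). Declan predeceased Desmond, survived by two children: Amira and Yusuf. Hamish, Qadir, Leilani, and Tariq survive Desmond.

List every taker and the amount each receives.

Amira: €132,000; Yusuf: €132,000; Hamish: €264,000; Qadir: €264,000; Leilani: €264,000; Tariq: €132,000

The entire €1,188,000 passes to the siblings and their issue.
Counting each half-blood sibling's line as half a unit, there are 9/2 units in €1,188,000, so one unit is €264,000. Whole-blood lines (Declan, Hamish, Qadir, and Leilani) take €264,000 each; half-blood lines (Tariq) take €132,000 each.
Declan's share (€264,000) is divided into 2 shares of €132,000: Amira and Yusuf each take €132,000.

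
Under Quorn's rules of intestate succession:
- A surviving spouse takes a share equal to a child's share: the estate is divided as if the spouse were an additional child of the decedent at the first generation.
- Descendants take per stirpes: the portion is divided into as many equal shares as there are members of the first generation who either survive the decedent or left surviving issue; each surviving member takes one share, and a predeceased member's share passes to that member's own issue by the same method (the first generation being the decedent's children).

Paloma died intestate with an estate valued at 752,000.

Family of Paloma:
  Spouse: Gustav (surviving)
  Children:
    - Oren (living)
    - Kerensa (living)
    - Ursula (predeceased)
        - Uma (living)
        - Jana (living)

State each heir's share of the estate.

Gustav: 188,000; Oren: 188,000; Kerensa: 188,000; Uma: 94,000; Jana: 94,000

The spouse counts as an additional share at the children's level, so there are 4 primary shares of 188,000. Gustav takes one such share (188,000).
The children's combined portion (564,000) is divided into 3 shares of 188,000: Oren and Kerensa each take 188,000; Ursula's 188,000 share passes to Ursula's issue.
Ursula's share (188,000) is divided into 2 shares of 94,000: Uma and Jana each take 94,000.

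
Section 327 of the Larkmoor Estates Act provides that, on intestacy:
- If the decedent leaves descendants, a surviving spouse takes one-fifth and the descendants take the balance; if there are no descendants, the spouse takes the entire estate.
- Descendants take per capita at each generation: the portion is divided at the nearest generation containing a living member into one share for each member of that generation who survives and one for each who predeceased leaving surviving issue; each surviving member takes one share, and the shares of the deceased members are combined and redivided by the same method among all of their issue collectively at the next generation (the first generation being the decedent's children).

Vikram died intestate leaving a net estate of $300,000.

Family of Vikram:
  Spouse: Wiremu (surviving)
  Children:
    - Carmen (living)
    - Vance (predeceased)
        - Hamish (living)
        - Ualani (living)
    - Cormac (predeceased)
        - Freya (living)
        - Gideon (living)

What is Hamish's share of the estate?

Hamish receives $40,000.

Wiremu takes one-fifth of $300,000 = $60,000. The remaining $240,000 passes to the descendants.
The descendants' portion ($240,000) is divided at the children's generation into 3 shares of $80,000. Carmen takes $80,000. The 2 shares of the deceased (Vance and Cormac) are combined into a pool of $160,000.
That pool ($160,000) is divided at the grandchildren's generation equally among Hamish, Ualani, Freya, and Gideon: $40,000 each.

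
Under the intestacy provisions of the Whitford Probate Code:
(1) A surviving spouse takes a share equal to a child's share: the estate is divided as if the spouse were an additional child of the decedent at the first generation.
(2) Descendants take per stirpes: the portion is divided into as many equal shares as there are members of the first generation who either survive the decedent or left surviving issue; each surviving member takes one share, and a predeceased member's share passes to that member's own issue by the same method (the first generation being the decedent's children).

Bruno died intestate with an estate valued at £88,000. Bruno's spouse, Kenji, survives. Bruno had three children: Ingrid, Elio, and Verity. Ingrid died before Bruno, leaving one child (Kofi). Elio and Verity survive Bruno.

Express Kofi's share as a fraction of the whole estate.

The spouse counts as an additional share at the children's level, so there are 4 primary shares of £22,000. Kenji takes one such share (£22,000).
The children's combined portion (£66,000) is divided into 3 shares of £22,000: Elio and Verity each take £22,000; Ingrid's £22,000 share passes to Ingrid's issue.
Ingrid's share (£22,000) passes entirely to Kofi.

Kofi receives 1/4 of the estate.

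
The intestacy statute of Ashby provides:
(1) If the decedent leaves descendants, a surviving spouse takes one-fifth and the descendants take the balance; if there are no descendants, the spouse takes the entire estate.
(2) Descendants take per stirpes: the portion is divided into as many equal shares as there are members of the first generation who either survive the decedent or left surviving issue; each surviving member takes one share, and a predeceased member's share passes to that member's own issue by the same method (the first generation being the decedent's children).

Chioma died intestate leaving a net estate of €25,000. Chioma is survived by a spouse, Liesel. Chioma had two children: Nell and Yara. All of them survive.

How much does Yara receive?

Liesel takes one-fifth of €25,000 = €5,000. The remaining €20,000 passes to the descendants.
The descendants' portion (€20,000) is divided into 2 shares of €10,000: Nell and Yara each take €10,000.

Yara receives €10,000.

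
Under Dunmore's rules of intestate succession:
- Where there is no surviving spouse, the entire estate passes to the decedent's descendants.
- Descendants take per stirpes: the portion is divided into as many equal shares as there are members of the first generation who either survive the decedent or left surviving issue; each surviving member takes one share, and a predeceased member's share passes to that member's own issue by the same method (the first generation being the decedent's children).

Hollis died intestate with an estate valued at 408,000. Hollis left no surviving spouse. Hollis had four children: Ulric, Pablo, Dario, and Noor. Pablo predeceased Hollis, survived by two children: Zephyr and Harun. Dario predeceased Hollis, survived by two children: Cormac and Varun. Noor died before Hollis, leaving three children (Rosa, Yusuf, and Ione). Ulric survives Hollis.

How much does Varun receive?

The entire 408,000 passes to the descendants.
That amount (408,000) is divided into 4 shares of 102,000: Ulric takes 102,000; Pablo's 102,000 share passes to Pablo's issue; Dario's 102,000 share passes to Dario's issue; Noor's 102,000 share passes to Noor's issue.
Pablo's share (102,000) is divided into 2 shares of 51,000: Zephyr and Harun each take 51,000.
Dario's share (102,000) is divided into 2 shares of 51,000: Cormac and Varun each take 51,000.
Noor's share (102,000) is divided into 3 shares of 34,000: Rosa, Yusuf, and Ione each take 34,000.

Varun receives 51,000.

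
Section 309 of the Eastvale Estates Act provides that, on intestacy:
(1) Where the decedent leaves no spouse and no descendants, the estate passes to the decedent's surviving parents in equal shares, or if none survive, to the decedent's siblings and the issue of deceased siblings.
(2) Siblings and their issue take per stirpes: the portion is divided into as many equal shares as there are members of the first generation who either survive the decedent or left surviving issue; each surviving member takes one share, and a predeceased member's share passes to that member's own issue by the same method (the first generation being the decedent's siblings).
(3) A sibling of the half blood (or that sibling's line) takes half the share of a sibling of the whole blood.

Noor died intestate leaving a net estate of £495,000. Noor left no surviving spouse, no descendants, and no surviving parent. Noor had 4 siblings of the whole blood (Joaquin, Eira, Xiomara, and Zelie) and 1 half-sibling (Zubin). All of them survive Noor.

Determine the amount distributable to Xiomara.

Xiomara receives £110,000.

The entire £495,000 passes to the siblings and their issue.
Counting each half-blood sibling's line as half a unit, there are 9/2 units in £495,000, so one unit is £110,000. Whole-blood lines (Joaquin, Eira, Xiomara, and Zelie) take £110,000 each; half-blood lines (Zubin) take £55,000 each.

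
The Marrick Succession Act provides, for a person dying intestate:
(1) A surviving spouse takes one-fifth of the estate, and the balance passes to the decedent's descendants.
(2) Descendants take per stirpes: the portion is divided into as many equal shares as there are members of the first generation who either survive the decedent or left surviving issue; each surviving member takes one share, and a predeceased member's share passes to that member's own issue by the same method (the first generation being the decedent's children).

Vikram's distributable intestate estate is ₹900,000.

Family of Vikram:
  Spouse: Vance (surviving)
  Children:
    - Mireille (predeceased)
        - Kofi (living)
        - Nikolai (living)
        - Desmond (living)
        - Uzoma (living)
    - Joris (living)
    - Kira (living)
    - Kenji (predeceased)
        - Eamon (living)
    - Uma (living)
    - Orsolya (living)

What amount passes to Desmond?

Vance takes one-fifth of ₹900,000 = ₹180,000. The remaining ₹720,000 passes to the descendants.
The descendants' portion (₹720,000) is divided into 6 shares of ₹120,000: Joris, Kira, Uma, and Orsolya each take ₹120,000; Mireille's ₹120,000 share passes to Mireille's issue; Kenji's ₹120,000 share passes to Kenji's issue.
Mireille's share (₹120,000) is divided into 4 shares of ₹30,000: Kofi, Nikolai, Desmond, and Uzoma each take ₹30,000.
Kenji's share (₹120,000) passes entirely to Eamon.

Desmond receives ₹30,000.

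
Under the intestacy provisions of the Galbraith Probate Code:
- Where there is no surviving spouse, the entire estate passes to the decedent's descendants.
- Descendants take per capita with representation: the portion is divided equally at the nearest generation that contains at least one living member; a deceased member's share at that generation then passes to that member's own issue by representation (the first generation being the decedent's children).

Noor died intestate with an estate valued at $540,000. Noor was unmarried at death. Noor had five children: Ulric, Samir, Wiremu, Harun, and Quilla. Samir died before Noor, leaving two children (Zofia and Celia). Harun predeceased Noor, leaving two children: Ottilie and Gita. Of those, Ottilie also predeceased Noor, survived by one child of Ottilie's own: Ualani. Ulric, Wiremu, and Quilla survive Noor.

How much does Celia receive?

Celia receives $54,000.

The entire $540,000 passes to the descendants.
That amount ($540,000) is divided into 5 shares of $108,000: Ulric, Wiremu, and Quilla each take $108,000; Samir's $108,000 share passes to Samir's issue; Harun's $108,000 share passes to Harun's issue.
Samir's share ($108,000) is divided into 2 shares of $54,000: Zofia and Celia each take $54,000.
Harun's share ($108,000) is divided into 2 shares of $54,000: Gita takes $54,000; Ottilie's $54,000 share passes to Ottilie's issue.
Ottilie's share ($54,000) passes entirely to Ualani.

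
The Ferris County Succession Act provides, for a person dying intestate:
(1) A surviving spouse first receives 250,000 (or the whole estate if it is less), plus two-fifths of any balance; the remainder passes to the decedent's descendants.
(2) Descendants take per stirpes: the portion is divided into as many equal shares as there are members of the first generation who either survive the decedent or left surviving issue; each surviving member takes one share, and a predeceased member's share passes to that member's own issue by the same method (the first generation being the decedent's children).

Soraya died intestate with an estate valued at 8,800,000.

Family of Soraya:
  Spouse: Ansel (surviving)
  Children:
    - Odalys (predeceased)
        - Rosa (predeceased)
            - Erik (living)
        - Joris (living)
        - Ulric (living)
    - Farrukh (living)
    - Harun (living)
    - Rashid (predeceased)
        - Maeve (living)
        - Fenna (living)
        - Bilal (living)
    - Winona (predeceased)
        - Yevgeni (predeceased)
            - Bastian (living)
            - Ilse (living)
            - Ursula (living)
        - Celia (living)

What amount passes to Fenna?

Fenna receives 342,000.

Ansel first takes 250,000, leaving a balance of 8,550,000. Ansel then takes two-fifths of the balance (3,420,000), for a total of 3,670,000. The remaining 5,130,000 passes to the descendants.
The descendants' portion (5,130,000) is divided into 5 shares of 1,026,000: Farrukh and Harun each take 1,026,000; Odalys's 1,026,000 share passes to Odalys's issue; Rashid's 1,026,000 share passes to Rashid's issue; Winona's 1,026,000 share passes to Winona's issue.
Odalys's share (1,026,000) is divided into 3 shares of 342,000: Joris and Ulric each take 342,000; Rosa's 342,000 share passes to Rosa's issue.
Rosa's share (342,000) passes entirely to Erik.
Rashid's share (1,026,000) is divided into 3 shares of 342,000: Maeve, Fenna, and Bilal each take 342,000.
Winona's share (1,026,000) is divided into 2 shares of 513,000: Celia takes 513,000; Yevgeni's 513,000 share passes to Yevgeni's issue.
Yevgeni's share (513,000) is divided into 3 shares of 171,000: Bastian, Ilse, and Ursula each take 171,000.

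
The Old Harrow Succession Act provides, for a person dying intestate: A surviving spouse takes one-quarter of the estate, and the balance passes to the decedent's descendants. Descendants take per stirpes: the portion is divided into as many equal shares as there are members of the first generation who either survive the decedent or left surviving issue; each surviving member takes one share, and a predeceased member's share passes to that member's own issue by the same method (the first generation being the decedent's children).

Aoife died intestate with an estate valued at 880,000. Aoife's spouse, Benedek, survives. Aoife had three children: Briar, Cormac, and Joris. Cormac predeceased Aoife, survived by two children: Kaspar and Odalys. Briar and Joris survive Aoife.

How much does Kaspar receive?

Kaspar receives 110,000.

Benedek takes one-quarter of 880,000 = 220,000. The remaining 660,000 passes to the descendants.
The descendants' portion (660,000) is divided into 3 shares of 220,000: Briar and Joris each take 220,000; Cormac's 220,000 share passes to Cormac's issue.
Cormac's share (220,000) is divided into 2 shares of 110,000: Kaspar and Odalys each take 110,000.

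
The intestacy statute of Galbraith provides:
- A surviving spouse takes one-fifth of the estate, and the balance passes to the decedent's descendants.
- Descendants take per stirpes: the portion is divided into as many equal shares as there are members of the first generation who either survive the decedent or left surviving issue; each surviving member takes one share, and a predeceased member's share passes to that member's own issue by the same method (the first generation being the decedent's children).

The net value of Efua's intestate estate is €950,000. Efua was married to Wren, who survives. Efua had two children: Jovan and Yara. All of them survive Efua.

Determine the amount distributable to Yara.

Wren takes one-fifth of €950,000 = €190,000. The remaining €760,000 passes to the descendants.
The descendants' portion (€760,000) is divided into 2 shares of €380,000: Jovan and Yara each take €380,000.

Yara receives €380,000.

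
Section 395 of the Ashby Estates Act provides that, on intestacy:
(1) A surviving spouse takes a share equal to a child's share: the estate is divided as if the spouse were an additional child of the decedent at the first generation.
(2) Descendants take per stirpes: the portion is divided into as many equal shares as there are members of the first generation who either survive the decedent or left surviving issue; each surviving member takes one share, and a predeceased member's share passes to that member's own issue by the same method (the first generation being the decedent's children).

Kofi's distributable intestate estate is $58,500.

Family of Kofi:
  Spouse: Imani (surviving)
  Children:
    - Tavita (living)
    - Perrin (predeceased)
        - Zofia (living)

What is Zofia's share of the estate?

The spouse counts as an additional share at the children's level, so there are 3 primary shares of $19,500. Imani takes one such share ($19,500).
The children's combined portion ($39,000) is divided into 2 shares of $19,500: Tavita takes $19,500; Perrin's $19,500 share passes to Perrin's issue.
Perrin's share ($19,500) passes entirely to Zofia.

Zofia receives $19,500.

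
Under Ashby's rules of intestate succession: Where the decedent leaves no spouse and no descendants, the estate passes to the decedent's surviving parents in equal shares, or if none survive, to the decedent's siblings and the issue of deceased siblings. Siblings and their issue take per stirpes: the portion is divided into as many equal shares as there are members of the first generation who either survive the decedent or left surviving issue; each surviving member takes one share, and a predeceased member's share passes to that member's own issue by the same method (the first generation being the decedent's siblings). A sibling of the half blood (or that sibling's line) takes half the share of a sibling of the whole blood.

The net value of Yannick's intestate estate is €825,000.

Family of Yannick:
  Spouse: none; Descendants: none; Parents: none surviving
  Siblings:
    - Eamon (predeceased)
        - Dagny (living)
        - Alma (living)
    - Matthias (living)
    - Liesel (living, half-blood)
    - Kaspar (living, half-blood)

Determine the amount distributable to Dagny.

The entire €825,000 passes to the siblings and their issue.
Counting each half-blood sibling's line as half a unit, there are 3 units in €825,000, so one unit is €275,000. Whole-blood lines (Eamon and Matthias) take €275,000 each; half-blood lines (Liesel and Kaspar) take €137,500 each.
Eamon's share (€275,000) is divided into 2 shares of €137,500: Dagny and Alma each take €137,500.

Dagny receives €137,500.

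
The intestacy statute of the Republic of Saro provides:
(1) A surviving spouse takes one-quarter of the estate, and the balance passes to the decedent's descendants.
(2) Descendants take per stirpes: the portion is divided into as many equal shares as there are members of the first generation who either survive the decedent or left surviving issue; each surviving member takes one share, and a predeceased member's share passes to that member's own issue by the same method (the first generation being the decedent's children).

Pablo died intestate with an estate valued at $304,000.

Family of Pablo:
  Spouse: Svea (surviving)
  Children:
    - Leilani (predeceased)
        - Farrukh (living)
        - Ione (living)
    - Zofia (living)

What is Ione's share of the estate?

Ione receives $57,000.

Svea takes one-quarter of $304,000 = $76,000. The remaining $228,000 passes to the descendants.
The descendants' portion ($228,000) is divided into 2 shares of $114,000: Zofia takes $114,000; Leilani's $114,000 share passes to Leilani's issue.
Leilani's share ($114,000) is divided into 2 shares of $57,000: Farrukh and Ione each take $57,000.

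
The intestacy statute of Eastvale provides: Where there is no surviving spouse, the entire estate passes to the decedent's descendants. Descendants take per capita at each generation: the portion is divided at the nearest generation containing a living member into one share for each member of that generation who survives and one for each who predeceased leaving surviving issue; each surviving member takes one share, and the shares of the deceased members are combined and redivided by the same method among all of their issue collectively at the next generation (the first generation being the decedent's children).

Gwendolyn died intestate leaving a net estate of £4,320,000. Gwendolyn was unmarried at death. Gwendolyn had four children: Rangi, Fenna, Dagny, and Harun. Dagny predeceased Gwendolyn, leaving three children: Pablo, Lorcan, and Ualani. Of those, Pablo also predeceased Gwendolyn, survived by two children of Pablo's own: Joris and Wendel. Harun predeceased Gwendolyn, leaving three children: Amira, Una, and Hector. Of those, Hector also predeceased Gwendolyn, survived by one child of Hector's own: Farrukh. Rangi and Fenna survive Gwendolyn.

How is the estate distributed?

The entire £4,320,000 passes to the descendants.
That amount (£4,320,000) is divided at the children's generation into 4 shares of £1,080,000. Rangi and Fenna each take £1,080,000. The 2 shares of the deceased (Dagny and Harun) are combined into a pool of £2,160,000.
That pool (£2,160,000) is divided at the grandchildren's generation into 6 shares of £360,000. Lorcan, Ualani, Amira, and Una each take £360,000. The 2 shares of the deceased (Pablo and Hector) are combined into a pool of £720,000.
That pool (£720,000) is divided at the great-grandchildren's generation equally among Joris, Wendel, and Farrukh: £240,000 each.

Rangi: £1,080,000; Fenna: £1,080,000; Joris: £240,000; Wendel: £240,000; Lorcan: £360,000; Ualani: £360,000; Amira: £360,000; Una: £360,000; Farrukh: £240,000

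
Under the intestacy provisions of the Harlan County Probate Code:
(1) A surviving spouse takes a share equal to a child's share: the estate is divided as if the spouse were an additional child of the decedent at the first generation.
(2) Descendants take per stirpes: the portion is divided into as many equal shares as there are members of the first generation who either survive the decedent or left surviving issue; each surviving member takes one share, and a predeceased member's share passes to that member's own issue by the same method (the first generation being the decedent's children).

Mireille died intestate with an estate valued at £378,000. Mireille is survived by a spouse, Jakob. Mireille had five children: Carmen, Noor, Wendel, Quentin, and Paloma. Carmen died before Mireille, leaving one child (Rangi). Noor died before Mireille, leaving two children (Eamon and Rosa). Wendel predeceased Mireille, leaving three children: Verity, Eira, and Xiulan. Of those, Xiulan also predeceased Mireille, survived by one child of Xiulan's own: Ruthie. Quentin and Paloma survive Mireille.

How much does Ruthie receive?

Ruthie receives £21,000.

The spouse counts as an additional share at the children's level, so there are 6 primary shares of £63,000. Jakob takes one such share (£63,000).
The children's combined portion (£315,000) is divided into 5 shares of £63,000: Quentin and Paloma each take £63,000; Carmen's £63,000 share passes to Carmen's issue; Noor's £63,000 share passes to Noor's issue; Wendel's £63,000 share passes to Wendel's issue.
Carmen's share (£63,000) passes entirely to Rangi.
Noor's share (£63,000) is divided into 2 shares of £31,500: Eamon and Rosa each take £31,500.
Wendel's share (£63,000) is divided into 3 shares of £21,000: Verity and Eira each take £21,000; Xiulan's £21,000 share passes to Xiulan's issue.
Xiulan's share (£21,000) passes entirely to Ruthie.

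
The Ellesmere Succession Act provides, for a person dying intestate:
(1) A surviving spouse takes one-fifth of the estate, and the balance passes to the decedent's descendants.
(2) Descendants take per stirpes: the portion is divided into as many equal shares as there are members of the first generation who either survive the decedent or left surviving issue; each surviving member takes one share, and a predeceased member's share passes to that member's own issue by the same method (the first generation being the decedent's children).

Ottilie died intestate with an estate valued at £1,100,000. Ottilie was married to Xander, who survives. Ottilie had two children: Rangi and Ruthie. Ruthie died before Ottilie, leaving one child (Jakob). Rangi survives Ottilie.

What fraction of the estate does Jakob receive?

Jakob receives 2/5 of the estate.

Xander takes one-fifth of £1,100,000 = £220,000. The remaining £880,000 passes to the descendants.
The descendants' portion (£880,000) is divided into 2 shares of £440,000: Rangi takes £440,000; Ruthie's £440,000 share passes to Ruthie's issue.
Ruthie's share (£440,000) passes entirely to Jakob.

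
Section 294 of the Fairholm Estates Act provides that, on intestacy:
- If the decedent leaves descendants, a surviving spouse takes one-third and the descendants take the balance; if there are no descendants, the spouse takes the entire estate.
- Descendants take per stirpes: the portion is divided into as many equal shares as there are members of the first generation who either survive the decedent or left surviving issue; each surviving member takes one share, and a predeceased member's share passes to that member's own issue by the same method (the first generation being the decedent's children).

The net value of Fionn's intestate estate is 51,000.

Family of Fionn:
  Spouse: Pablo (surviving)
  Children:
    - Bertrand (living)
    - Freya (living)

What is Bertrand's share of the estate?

Bertrand receives 17,000.

Pablo takes one-third of 51,000 = 17,000. The remaining 34,000 passes to the descendants.
The descendants' portion (34,000) is divided into 2 shares of 17,000: Bertrand and Freya each take 17,000.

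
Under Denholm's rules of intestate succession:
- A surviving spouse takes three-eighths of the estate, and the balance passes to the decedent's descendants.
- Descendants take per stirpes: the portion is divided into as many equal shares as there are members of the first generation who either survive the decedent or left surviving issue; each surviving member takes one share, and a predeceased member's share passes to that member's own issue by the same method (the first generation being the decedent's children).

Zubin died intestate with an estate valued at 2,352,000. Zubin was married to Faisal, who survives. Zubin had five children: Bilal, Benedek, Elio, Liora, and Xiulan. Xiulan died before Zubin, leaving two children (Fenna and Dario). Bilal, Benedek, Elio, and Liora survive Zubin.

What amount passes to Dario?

Faisal takes three-eighths of 2,352,000 = 882,000. The remaining 1,470,000 passes to the descendants.
The descendants' portion (1,470,000) is divided into 5 shares of 294,000: Bilal, Benedek, Elio, and Liora each take 294,000; Xiulan's 294,000 share passes to Xiulan's issue.
Xiulan's share (294,000) is divided into 2 shares of 147,000: Fenna and Dario each take 147,000.

Dario receives 147,000.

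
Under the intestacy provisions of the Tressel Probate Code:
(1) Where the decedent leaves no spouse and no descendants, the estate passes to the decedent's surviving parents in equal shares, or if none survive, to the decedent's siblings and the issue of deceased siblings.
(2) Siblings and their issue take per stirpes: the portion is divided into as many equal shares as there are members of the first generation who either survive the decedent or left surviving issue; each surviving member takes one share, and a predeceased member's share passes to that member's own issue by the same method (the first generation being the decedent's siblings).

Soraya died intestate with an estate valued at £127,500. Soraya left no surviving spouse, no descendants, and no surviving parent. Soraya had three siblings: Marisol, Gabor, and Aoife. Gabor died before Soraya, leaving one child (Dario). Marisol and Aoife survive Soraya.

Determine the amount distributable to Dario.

The entire £127,500 passes to the siblings and their issue.
That amount (£127,500) is divided into 3 shares of £42,500: Marisol and Aoife each take £42,500; Gabor's £42,500 share passes to Gabor's issue.
Gabor's share (£42,500) passes entirely to Dario.

Dario receives £42,500.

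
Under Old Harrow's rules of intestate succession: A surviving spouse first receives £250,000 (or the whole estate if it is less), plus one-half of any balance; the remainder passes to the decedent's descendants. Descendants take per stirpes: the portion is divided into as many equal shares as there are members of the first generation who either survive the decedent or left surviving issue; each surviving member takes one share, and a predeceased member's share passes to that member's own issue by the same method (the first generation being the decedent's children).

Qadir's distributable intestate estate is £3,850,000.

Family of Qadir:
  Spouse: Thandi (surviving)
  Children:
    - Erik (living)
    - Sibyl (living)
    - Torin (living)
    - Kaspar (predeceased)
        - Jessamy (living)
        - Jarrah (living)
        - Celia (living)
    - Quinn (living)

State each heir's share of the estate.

Thandi: £2,050,000; Erik: £360,000; Sibyl: £360,000; Torin: £360,000; Jessamy: £120,000; Jarrah: £120,000; Celia: £120,000; Quinn: £360,000

Thandi first takes £250,000, leaving a balance of £3,600,000. Thandi then takes one-half of the balance (£1,800,000), for a total of £2,050,000. The remaining £1,800,000 passes to the descendants.
The descendants' portion (£1,800,000) is divided into 5 shares of £360,000: Erik, Sibyl, Torin, and Quinn each take £360,000; Kaspar's £360,000 share passes to Kaspar's issue.
Kaspar's share (£360,000) is divided into 3 shares of £120,000: Jessamy, Jarrah, and Celia each take £120,000.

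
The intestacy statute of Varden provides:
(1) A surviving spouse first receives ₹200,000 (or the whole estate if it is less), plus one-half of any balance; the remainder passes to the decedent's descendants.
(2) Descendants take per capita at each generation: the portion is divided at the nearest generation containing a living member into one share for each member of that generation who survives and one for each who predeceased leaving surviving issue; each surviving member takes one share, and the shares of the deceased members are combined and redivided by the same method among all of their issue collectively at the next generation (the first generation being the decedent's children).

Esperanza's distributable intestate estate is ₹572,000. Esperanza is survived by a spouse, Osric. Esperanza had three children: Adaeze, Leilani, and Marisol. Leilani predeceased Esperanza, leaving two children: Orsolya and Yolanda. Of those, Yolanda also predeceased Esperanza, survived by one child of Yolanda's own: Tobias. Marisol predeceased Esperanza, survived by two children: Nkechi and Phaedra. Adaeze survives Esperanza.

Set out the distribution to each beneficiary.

Osric: ₹386,000; Adaeze: ₹62,000; Orsolya: ₹31,000; Tobias: ₹31,000; Nkechi: ₹31,000; Phaedra: ₹31,000

Osric first takes ₹200,000, leaving a balance of ₹372,000. Osric then takes one-half of the balance (₹186,000), for a total of ₹386,000. The remaining ₹186,000 passes to the descendants.
The descendants' portion (₹186,000) is divided at the children's generation into 3 shares of ₹62,000. Adaeze takes ₹62,000. The 2 shares of the deceased (Leilani and Marisol) are combined into a pool of ₹124,000.
That pool (₹124,000) is divided at the grandchildren's generation into 4 shares of ₹31,000. Orsolya, Nkechi, and Phaedra each take ₹31,000. The remaining share for the deceased Yolanda (₹31,000) is carried to the next generation.
That pool (₹31,000) passes entirely to Tobias, the sole taker at the great-grandchildren's generation.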